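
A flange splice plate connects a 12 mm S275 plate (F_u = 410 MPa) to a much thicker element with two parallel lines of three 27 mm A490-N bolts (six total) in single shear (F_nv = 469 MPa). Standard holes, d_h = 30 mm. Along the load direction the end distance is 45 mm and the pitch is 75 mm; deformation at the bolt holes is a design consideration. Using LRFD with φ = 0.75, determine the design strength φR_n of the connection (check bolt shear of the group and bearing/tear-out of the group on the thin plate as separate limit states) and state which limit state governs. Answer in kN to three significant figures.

1060 kN (bearing governs)

Bolt shear: A_b = π·27²/4 = 572.6 mm²; R_n = 469 × 572.6 × 6 × 1 / 1000 = 1611 kN → 0.75 × 1611 = 1210 kN.
Bearing (1.2 l_c t F_u ≤ 2.4 d t F_u): upper limit = 2.4·27·12·410 / 1000 = 318.8 kN.
  Edge l_c = 45 − 30/2 = 30 → r_n = 177.1 kN; interior l_c = 75 − 30 = 45 → r_n = 265.7 kN.
  R_n,bearing = 2·177.1 + 4·265.7 = 1417 kN → 0.75 × 1417 = 1060 kN.
Bearing governs: 1060 kN.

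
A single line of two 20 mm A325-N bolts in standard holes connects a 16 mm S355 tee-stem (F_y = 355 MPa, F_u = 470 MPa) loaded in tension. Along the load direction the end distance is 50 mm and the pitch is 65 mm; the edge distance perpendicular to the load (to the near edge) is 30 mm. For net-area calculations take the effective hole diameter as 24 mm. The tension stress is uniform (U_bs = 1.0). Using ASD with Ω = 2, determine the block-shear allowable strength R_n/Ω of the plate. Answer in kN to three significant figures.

Shear plane L_v = 50 + 1·65 = 115 mm; A_gv = 115 × 16 = 1840 mm².
A_nv = (115 − 1.5·24) × 16 = 1264 mm².
A_nt = (30 − 0.5·24) × 16 = 288 mm².
0.6 F_u A_nv = 356.4 kN; 0.6 F_y A_gv = 391.9 kN → shear rupture governs the shear term.
R_n = 356.4 + 1.0 × 470 × 288 / 1000 = 491.8 kN.
Allowable strength R_n/Ω = 491.8 / 2 = 246 kN.

246 kN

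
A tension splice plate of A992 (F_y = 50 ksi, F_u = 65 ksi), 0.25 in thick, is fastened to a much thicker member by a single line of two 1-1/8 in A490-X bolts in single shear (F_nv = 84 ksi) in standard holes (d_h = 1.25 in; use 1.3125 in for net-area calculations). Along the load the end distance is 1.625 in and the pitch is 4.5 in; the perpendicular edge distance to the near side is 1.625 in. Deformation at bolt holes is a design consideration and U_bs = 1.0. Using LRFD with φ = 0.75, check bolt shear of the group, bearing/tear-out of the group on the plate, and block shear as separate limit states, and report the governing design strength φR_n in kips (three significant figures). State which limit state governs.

Bolt shear: A_b = π·1.125²/4 = 0.994 in²; R_n = 84 × 0.994 × 2 × 1 = 167 kips → 0.75 × 167 = 125 kips.
Bearing: edge l_c = 1, r_n = 19.5 kips; interior l_c = 3.25, r_n = 43.87 kips; R_n = 19.5 + 1·43.87 = 63.37 kips → 47.5 kips.
Block shear: A_gv = 1.531, A_nv = 1.039, A_nt = 0.2422 in²; R_n = min(0.6F_uA_nv, 0.6F_yA_gv) + U_bs·F_u·A_nt = 56.27 kips → 42.2 kips.
Block shear governs: 42.2 kips.

42.2 kips (block shear governs)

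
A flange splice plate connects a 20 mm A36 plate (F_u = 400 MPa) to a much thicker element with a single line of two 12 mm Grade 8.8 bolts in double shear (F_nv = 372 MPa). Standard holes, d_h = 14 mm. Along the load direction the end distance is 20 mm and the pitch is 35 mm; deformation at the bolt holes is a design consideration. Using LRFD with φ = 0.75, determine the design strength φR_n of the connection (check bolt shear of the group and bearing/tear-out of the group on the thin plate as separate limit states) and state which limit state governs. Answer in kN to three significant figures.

Bolt shear: A_b = π·12²/4 = 113.1 mm²; R_n = 372 × 113.1 × 2 × 2 / 1000 = 168.3 kN → 0.75 × 168.3 = 126 kN.
Bearing (1.2 l_c t F_u ≤ 2.4 d t F_u): upper limit = 2.4·12·20·400 / 1000 = 230.4 kN.
  Edge l_c = 20 − 14/2 = 13 → r_n = 124.8 kN; interior l_c = 35 − 14 = 21 → r_n = 201.6 kN.
  R_n,bearing = 1·124.8 + 1·201.6 = 326.4 kN → 0.75 × 326.4 = 245 kN.
Bolt shear governs: 126 kN.

126 kN (bolt shear governs)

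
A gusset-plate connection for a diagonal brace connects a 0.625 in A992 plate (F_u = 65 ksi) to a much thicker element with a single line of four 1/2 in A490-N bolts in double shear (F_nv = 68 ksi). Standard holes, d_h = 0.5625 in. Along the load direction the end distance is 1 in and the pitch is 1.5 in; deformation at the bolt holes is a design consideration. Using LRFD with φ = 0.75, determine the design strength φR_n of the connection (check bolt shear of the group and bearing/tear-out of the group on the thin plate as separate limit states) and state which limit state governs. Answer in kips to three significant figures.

80.1 kips (bolt shear governs)

Bolt shear: A_b = π·0.5²/4 = 0.1963 in²; R_n = 68 × 0.1963 × 4 × 2 = 106.8 kips → 0.75 × 106.8 = 80.1 kips.
Bearing (1.2 l_c t F_u ≤ 2.4 d t F_u): upper limit = 2.4·0.5·0.625·65 = 48.75 kips.
  Edge l_c = 1 − 0.5625/2 = 0.7188 → r_n = 35.04 kips; interior l_c = 1.5 − 0.5625 = 0.9375 → r_n = 45.7 kips.
  R_n,bearing = 1·35.04 + 3·45.7 = 172.1 kips → 0.75 × 172.1 = 129 kips.
Bolt shear governs: 80.1 kips.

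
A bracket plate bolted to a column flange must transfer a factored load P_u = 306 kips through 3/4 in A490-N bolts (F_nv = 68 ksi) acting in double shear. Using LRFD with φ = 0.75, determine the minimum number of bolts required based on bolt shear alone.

A_b = π·0.75²/4 = 0.4418 in².
Per-bolt design strength φR_n = 0.75 × 68 × 0.4418 × 2 = 45.06 kips.
n ≥ 306 / 45.06 = 6.791 → use 7 bolts.

7 bolts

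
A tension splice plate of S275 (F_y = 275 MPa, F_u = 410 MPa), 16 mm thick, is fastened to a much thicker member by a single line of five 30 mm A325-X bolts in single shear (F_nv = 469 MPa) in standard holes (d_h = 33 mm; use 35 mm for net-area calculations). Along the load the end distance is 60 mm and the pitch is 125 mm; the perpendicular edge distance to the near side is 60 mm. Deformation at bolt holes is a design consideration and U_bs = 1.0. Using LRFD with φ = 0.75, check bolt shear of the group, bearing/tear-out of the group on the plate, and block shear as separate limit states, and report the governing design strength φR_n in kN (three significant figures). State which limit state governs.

Bolt shear: A_b = π·30²/4 = 706.9 mm²; R_n = 469 × 706.9 × 5 × 1 / 1000 = 1658 kN → 0.75 × 1658 = 1240 kN.
Bearing: edge l_c = 43.5, r_n = 342.4 kN; interior l_c = 92, r_n = 472.3 kN; R_n = 342.4 + 4·472.3 = 2232 kN → 1670 kN.
Block shear: A_gv = 8960, A_nv = 6440, A_nt = 680 mm²; R_n = min(0.6F_uA_nv, 0.6F_yA_gv) + U_bs·F_u·A_nt = 1757 kN → 1320 kN.
Bolt shear governs: 1240 kN.

1240 kN (bolt shear governs)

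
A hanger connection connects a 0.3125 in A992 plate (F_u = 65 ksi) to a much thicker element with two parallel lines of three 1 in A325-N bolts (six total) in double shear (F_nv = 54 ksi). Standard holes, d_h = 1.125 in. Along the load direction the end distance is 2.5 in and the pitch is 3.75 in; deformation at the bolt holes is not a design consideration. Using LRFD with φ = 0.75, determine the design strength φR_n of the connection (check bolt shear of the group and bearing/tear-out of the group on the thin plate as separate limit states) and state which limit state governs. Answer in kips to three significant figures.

Bolt shear: A_b = π·1²/4 = 0.7854 in²; R_n = 54 × 0.7854 × 6 × 2 = 508.9 kips → 0.75 × 508.9 = 382 kips.
Bearing (1.5 l_c t F_u ≤ 3.0 d t F_u): upper limit = 3.0·1·0.3125·65 = 60.94 kips.
  Edge l_c = 2.5 − 1.125/2 = 1.938 → r_n = 59.03 kips; interior l_c = 3.75 − 1.125 = 2.625 → r_n = 60.94 kips.
  R_n,bearing = 2·59.03 + 4·60.94 = 361.8 kips → 0.75 × 361.8 = 271 kips.
Bearing governs: 271 kips.

271 kips (bearing governs)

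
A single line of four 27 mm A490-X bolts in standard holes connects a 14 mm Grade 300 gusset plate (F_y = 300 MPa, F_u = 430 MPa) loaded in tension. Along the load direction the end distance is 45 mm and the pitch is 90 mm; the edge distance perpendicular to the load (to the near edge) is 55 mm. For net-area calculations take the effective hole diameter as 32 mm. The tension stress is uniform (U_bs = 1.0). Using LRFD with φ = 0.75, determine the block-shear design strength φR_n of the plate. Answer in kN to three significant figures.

Shear plane L_v = 45 + 3·90 = 315 mm; A_gv = 315 × 14 = 4410 mm².
A_nv = (315 − 3.5·32) × 14 = 2842 mm².
A_nt = (55 − 0.5·32) × 14 = 546 mm².
0.6 F_u A_nv = 733.2 kN; 0.6 F_y A_gv = 793.8 kN → shear rupture governs the shear term.
R_n = 733.2 + 1.0 × 430 × 546 / 1000 = 968 kN.
Design strength φR_n = 0.75 × 968 = 726 kN.

726 kN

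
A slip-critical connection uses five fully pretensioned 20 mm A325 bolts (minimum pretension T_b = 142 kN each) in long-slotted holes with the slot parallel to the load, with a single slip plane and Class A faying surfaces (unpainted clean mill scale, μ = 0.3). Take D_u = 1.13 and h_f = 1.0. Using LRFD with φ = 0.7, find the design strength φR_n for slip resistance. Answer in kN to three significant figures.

R_n = μ · D_u · h_f · T_b · n_s · n_b = 0.3 × 1.13 × 1.0 × 142 × 1 × 5 = 240.7 kN.
Design strength φR_n = 0.7 × 240.7 = 168 kN.

168 kN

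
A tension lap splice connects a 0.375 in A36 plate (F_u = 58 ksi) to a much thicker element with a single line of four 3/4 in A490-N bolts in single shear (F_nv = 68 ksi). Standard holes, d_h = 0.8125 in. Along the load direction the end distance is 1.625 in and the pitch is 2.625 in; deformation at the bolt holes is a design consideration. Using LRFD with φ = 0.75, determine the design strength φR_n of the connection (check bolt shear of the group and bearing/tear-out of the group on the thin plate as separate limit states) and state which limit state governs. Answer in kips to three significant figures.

Bolt shear: A_b = π·0.75²/4 = 0.4418 in²; R_n = 68 × 0.4418 × 4 × 1 = 120.2 kips → 0.75 × 120.2 = 90.1 kips.
Bearing (1.2 l_c t F_u ≤ 2.4 d t F_u): upper limit = 2.4·0.75·0.375·58 = 39.15 kips.
  Edge l_c = 1.625 − 0.8125/2 = 1.219 → r_n = 31.81 kips; interior l_c = 2.625 − 0.8125 = 1.812 → r_n = 39.15 kips.
  R_n,bearing = 1·31.81 + 3·39.15 = 149.3 kips → 0.75 × 149.3 = 112 kips.
Bolt shear governs: 90.1 kips.

90.1 kips (bolt shear governs)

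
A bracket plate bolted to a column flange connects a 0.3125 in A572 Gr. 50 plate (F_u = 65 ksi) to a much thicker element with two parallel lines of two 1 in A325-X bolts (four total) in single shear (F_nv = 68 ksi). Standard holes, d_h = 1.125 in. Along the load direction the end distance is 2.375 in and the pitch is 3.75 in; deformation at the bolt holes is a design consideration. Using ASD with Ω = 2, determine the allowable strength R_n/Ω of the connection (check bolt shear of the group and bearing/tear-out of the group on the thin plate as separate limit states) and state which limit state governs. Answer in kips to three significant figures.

92.9 kips (bearing governs)

Bolt shear: A_b = π·1²/4 = 0.7854 in²; R_n = 68 × 0.7854 × 4 × 1 = 213.6 kips → 213.6 / 2 = 107 kips.
Bearing (1.2 l_c t F_u ≤ 2.4 d t F_u): upper limit = 2.4·1·0.3125·65 = 48.75 kips.
  Edge l_c = 2.375 − 1.125/2 = 1.812 → r_n = 44.18 kips; interior l_c = 3.75 − 1.125 = 2.625 → r_n = 48.75 kips.
  R_n,bearing = 2·44.18 + 2·48.75 = 185.9 kips → 185.9 / 2 = 92.9 kips.
Bearing governs: 92.9 kips.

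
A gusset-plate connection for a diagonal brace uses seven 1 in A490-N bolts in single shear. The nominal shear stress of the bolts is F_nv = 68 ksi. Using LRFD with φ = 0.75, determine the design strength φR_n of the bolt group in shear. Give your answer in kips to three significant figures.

A_b = π × 1² / 4 = 0.7854 in².
R_n = F_nv · A_b · n · n_s = 68 × 0.7854 × 7 × 1 = 373.8 kips.
Design strength φR_n = 0.75 × 373.8 = 280 kips.

280 kips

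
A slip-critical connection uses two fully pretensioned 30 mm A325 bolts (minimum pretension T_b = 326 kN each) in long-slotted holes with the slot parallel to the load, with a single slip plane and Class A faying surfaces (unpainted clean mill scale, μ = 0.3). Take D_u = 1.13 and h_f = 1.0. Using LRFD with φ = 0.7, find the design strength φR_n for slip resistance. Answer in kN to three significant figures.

155 kN

R_n = μ · D_u · h_f · T_b · n_s · n_b = 0.3 × 1.13 × 1.0 × 326 × 1 × 2 = 221 kN.
Design strength φR_n = 0.7 × 221 = 155 kN.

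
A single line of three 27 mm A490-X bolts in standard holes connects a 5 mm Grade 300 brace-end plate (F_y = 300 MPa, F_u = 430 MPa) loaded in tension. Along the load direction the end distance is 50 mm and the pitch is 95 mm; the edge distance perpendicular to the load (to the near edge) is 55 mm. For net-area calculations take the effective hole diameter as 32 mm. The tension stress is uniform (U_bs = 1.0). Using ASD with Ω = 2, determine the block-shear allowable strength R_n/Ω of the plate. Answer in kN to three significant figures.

145 kN

Shear plane L_v = 50 + 2·95 = 240 mm; A_gv = 240 × 5 = 1200 mm².
A_nv = (240 − 2.5·32) × 5 = 800 mm².
A_nt = (55 − 0.5·32) × 5 = 195 mm².
0.6 F_u A_nv = 206.4 kN; 0.6 F_y A_gv = 216 kN → shear rupture governs the shear term.
R_n = 206.4 + 1.0 × 430 × 195 / 1000 = 290.2 kN.
Allowable strength R_n/Ω = 290.2 / 2 = 145 kN.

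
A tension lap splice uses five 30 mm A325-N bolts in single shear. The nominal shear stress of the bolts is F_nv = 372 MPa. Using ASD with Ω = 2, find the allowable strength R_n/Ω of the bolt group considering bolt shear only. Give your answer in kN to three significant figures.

657 kN

A_b = π × 30² / 4 = 706.9 mm².
R_n = F_nv · A_b · n · n_s = 372 × 706.9 × 5 × 1 / 1000 = 1315 kN.
Allowable strength R_n/Ω = 1315 / 2 = 657 kN.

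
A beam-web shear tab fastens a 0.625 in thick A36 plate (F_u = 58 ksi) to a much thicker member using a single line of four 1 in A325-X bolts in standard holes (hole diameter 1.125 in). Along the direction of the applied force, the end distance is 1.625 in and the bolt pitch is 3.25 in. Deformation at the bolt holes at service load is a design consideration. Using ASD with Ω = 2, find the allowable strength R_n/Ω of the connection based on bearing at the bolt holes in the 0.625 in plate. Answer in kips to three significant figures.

154 kips

Per bolt r_n = 1.2 l_c t F_u ≤ 2.4 d t F_u; upper limit = 2.4 × 1 × 0.625 × 58 = 87 kips.
Edge bolt: l_c = 1.625 − 1.125/2 = 1.062 in → 1.2 × 1.062 × 0.625 × 58 = 46.22 → r_n = 46.22 kips.
Interior bolts: l_c = 3.25 − 1.125 = 2.125 in → 1.2 × 2.125 × 0.625 × 58 = 92.44 → r_n = 87 kips.
R_n = 1 × 46.22 + 3 × 87 = 307.2 kips.
Allowable strength R_n/Ω = 307.2 / 2 = 154 kips.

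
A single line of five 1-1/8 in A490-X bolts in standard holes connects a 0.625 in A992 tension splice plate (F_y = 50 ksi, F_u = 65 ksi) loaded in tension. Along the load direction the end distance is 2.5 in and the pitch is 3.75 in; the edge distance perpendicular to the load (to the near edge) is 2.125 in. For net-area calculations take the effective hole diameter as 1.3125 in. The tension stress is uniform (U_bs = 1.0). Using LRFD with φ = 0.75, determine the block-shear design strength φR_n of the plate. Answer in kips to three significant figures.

Shear plane L_v = 2.5 + 4·3.75 = 17.5 in; A_gv = 17.5 × 0.625 = 10.94 in².
A_nv = (17.5 − 4.5·1.3125) × 0.625 = 7.246 in².
A_nt = (2.125 − 0.5·1.3125) × 0.625 = 0.918 in².
0.6 F_u A_nv = 282.6 kips; 0.6 F_y A_gv = 328.1 kips → shear rupture governs the shear term.
R_n = 282.6 + 1.0 × 65 × 0.918 = 342.3 kips.
Design strength φR_n = 0.75 × 342.3 = 257 kips.

257 kips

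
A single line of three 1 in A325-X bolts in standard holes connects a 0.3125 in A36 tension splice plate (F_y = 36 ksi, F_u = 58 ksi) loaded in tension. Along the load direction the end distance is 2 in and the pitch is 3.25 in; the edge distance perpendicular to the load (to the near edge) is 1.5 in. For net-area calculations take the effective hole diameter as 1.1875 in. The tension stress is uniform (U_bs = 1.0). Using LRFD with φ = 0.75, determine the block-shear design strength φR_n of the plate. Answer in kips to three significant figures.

Shear plane L_v = 2 + 2·3.25 = 8.5 in; A_gv = 8.5 × 0.3125 = 2.656 in².
A_nv = (8.5 − 2.5·1.1875) × 0.3125 = 1.729 in².
A_nt = (1.5 − 0.5·1.1875) × 0.3125 = 0.2832 in².
0.6 F_u A_nv = 60.15 kips; 0.6 F_y A_gv = 57.37 kips → shear yielding governs the shear term.
R_n = 57.37 + 1.0 × 58 × 0.2832 = 73.8 kips.
Design strength φR_n = 0.75 × 73.8 = 55.4 kips.

55.4 kips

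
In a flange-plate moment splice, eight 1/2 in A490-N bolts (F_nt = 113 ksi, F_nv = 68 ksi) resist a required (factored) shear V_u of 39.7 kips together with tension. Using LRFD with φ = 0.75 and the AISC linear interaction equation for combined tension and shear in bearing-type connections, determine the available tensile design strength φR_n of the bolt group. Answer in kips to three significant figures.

107 kips

A_b = π·0.5²/4 = 0.1963 in²; f_rv = 39.7 / (8 × 0.1963) = 25.27 ksi.
F'_nt = 1.3 F_nt − (F_nt / φF_nv) f_rv = 1.3·113 − (113/(0.75·68))·25.27 = 90.9 ksi, capped at F_nt → F'_nt = 90.9 ksi.
R_n = F'_nt · A_b · n = 90.9 × 0.1963 × 8 = 142.8 kips.
Design strength φR_n = 0.75 × 142.8 = 107 kips.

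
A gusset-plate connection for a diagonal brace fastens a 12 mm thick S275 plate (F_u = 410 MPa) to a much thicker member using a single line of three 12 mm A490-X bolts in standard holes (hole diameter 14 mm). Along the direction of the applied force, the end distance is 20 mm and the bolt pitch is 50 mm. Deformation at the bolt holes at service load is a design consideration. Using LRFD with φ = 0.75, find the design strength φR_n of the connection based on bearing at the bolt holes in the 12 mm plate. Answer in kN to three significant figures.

Per bolt r_n = 1.2 l_c t F_u ≤ 2.4 d t F_u; upper limit = 2.4 × 12 × 12 × 410 / 1000 = 141.7 kN.
Edge bolt: l_c = 20 − 14/2 = 13 mm → 1.2 × 13 × 12 × 410 / 1000 = 76.75 → r_n = 76.75 kN.
Interior bolts: l_c = 50 − 14 = 36 mm → 1.2 × 36 × 12 × 410 / 1000 = 212.5 → r_n = 141.7 kN.
R_n = 1 × 76.75 + 2 × 141.7 = 360.1 kN.
Design strength φR_n = 0.75 × 360.1 = 270 kN.

270 kN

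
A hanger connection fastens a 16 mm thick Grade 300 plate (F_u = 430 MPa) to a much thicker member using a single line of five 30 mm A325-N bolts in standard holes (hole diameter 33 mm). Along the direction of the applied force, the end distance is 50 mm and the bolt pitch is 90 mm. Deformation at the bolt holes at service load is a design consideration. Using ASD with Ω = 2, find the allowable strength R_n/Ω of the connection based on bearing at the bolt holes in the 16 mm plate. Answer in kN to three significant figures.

1080 kN

Per bolt r_n = 1.2 l_c t F_u ≤ 2.4 d t F_u; upper limit = 2.4 × 30 × 16 × 430 / 1000 = 495.4 kN.
Edge bolt: l_c = 50 − 33/2 = 33.5 mm → 1.2 × 33.5 × 16 × 430 / 1000 = 276.6 → r_n = 276.6 kN.
Interior bolts: l_c = 90 − 33 = 57 mm → 1.2 × 57 × 16 × 430 / 1000 = 470.6 → r_n = 470.6 kN.
R_n = 1 × 276.6 + 4 × 470.6 = 2159 kN.
Allowable strength R_n/Ω = 2159 / 2 = 1080 kN.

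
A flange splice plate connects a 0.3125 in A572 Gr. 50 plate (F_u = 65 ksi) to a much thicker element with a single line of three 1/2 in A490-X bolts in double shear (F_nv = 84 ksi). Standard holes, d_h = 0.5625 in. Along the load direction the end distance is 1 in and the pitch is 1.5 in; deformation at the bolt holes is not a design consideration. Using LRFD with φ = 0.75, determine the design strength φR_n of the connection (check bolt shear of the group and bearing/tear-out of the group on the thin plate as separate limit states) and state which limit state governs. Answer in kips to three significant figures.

59.3 kips (bearing governs)

Bolt shear: A_b = π·0.5²/4 = 0.1963 in²; R_n = 84 × 0.1963 × 3 × 2 = 98.96 kips → 0.75 × 98.96 = 74.2 kips.
Bearing (1.5 l_c t F_u ≤ 3.0 d t F_u): upper limit = 3.0·0.5·0.3125·65 = 30.47 kips.
  Edge l_c = 1 − 0.5625/2 = 0.7188 → r_n = 21.9 kips; interior l_c = 1.5 − 0.5625 = 0.9375 → r_n = 28.56 kips.
  R_n,bearing = 1·21.9 + 2·28.56 = 79.03 kips → 0.75 × 79.03 = 59.3 kips.
Bearing governs: 59.3 kips.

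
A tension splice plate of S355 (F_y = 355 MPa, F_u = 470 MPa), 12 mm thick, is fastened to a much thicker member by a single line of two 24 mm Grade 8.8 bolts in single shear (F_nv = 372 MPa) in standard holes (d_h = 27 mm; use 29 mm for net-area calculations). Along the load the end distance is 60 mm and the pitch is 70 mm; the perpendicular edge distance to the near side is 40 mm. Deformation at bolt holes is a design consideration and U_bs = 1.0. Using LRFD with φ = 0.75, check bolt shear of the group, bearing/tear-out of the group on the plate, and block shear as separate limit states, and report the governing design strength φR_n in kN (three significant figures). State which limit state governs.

Bolt shear: A_b = π·24²/4 = 452.4 mm²; R_n = 372 × 452.4 × 2 × 1 / 1000 = 336.6 kN → 0.75 × 336.6 = 252 kN.
Bearing: edge l_c = 46.5, r_n = 314.7 kN; interior l_c = 43, r_n = 291 kN; R_n = 314.7 + 1·291 = 605.7 kN → 454 kN.
Block shear: A_gv = 1560, A_nv = 1038, A_nt = 306 mm²; R_n = min(0.6F_uA_nv, 0.6F_yA_gv) + U_bs·F_u·A_nt = 436.5 kN → 327 kN.
Bolt shear governs: 252 kN.

252 kN (bolt shear governs)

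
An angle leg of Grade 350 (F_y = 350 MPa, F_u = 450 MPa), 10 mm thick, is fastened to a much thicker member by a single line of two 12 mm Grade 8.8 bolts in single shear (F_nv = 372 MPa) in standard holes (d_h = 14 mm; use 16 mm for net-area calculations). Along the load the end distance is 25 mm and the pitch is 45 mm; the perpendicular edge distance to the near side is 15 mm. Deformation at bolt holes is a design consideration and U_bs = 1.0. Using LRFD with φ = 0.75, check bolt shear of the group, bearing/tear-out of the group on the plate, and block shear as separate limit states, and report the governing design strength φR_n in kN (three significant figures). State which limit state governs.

63.1 kN (bolt shear governs)

Bolt shear: A_b = π·12²/4 = 113.1 mm²; R_n = 372 × 113.1 × 2 × 1 / 1000 = 84.14 kN → 0.75 × 84.14 = 63.1 kN.
Bearing: edge l_c = 18, r_n = 97.2 kN; interior l_c = 31, r_n = 129.6 kN; R_n = 97.2 + 1·129.6 = 226.8 kN → 170 kN.
Block shear: A_gv = 700, A_nv = 460, A_nt = 70 mm²; R_n = min(0.6F_uA_nv, 0.6F_yA_gv) + U_bs·F_u·A_nt = 155.7 kN → 117 kN.
Bolt shear governs: 63.1 kN.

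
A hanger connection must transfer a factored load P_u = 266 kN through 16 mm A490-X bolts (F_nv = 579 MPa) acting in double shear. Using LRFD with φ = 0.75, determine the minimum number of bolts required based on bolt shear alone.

A_b = π·16²/4 = 201.1 mm².
Per-bolt design strength φR_n = 0.75 × 579 × 201.1 × 2 / 1000 = 174.6 kN.
n ≥ 266 / 174.6 = 1.523 → use 2 bolts.

2 bolts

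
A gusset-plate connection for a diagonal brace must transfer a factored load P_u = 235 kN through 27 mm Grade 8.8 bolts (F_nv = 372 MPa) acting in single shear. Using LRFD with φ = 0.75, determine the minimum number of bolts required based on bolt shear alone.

A_b = π·27²/4 = 572.6 mm².
Per-bolt design strength φR_n = 0.75 × 372 × 572.6 × 1 / 1000 = 159.7 kN.
n ≥ 235 / 159.7 = 1.471 → use 2 bolts.

2 bolts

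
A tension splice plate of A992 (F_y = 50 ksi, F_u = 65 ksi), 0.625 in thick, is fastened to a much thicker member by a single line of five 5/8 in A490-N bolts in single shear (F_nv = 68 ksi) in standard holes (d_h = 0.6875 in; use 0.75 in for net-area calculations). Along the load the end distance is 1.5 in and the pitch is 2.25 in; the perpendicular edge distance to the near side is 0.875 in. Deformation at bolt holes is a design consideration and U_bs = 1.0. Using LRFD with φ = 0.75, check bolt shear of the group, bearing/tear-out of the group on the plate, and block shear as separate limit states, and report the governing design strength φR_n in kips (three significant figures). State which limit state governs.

78.2 kips (bolt shear governs)

Bolt shear: A_b = π·0.625²/4 = 0.3068 in²; R_n = 68 × 0.3068 × 5 × 1 = 104.3 kips → 0.75 × 104.3 = 78.2 kips.
Bearing: edge l_c = 1.156, r_n = 56.37 kips; interior l_c = 1.562, r_n = 60.94 kips; R_n = 56.37 + 4·60.94 = 300.1 kips → 225 kips.
Block shear: A_gv = 6.562, A_nv = 4.453, A_nt = 0.3125 in²; R_n = min(0.6F_uA_nv, 0.6F_yA_gv) + U_bs·F_u·A_nt = 194 kips → 145 kips.
Bolt shear governs: 78.2 kips.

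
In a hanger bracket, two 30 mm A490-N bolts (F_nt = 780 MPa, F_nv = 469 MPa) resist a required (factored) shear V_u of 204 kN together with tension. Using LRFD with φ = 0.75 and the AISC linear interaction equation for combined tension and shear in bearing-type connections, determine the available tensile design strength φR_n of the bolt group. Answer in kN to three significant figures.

A_b = π·30²/4 = 706.9 mm²; f_rv = 204 × 1000 / (2 × 706.9) = 144.3 MPa.
F'_nt = 1.3 F_nt − (F_nt / φF_nv) f_rv = 1.3·780 − (780/(0.75·469))·144.3 = 694 MPa, capped at F_nt → F'_nt = 694 MPa.
R_n = F'_nt · A_b · n = 694 × 706.9 × 2 / 1000 = 981.1 kN.
Design strength φR_n = 0.75 × 981.1 = 736 kN.

736 kN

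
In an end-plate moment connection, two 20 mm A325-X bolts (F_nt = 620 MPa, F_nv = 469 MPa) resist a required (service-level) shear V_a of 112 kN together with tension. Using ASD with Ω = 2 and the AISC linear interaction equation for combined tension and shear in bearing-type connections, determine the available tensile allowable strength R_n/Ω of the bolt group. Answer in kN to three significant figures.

105 kN

A_b = π·20²/4 = 314.2 mm²; f_rv = 112 × 1000 / (2 × 314.2) = 178.3 MPa.
F'_nt = 1.3 F_nt − (Ω F_nt / F_nv) f_rv = 1.3·620 − (2·620/469)·178.3 = 334.7 MPa, capped at F_nt → F'_nt = 334.7 MPa.
R_n = F'_nt · A_b · n = 334.7 × 314.2 × 2 / 1000 = 210.3 kN.
Allowable strength R_n/Ω = 210.3 / 2 = 105 kN.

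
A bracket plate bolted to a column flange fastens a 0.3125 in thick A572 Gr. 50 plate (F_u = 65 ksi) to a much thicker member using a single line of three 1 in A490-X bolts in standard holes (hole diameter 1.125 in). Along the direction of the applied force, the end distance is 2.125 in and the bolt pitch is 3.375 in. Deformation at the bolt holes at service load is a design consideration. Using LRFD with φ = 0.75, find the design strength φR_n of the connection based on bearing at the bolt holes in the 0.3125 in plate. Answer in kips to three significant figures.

Per bolt r_n = 1.2 l_c t F_u ≤ 2.4 d t F_u; upper limit = 2.4 × 1 × 0.3125 × 65 = 48.75 kips.
Edge bolt: l_c = 2.125 − 1.125/2 = 1.562 in → 1.2 × 1.562 × 0.3125 × 65 = 38.09 → r_n = 38.09 kips.
Interior bolts: l_c = 3.375 − 1.125 = 2.25 in → 1.2 × 2.25 × 0.3125 × 65 = 54.84 → r_n = 48.75 kips.
R_n = 1 × 38.09 + 2 × 48.75 = 135.6 kips.
Design strength φR_n = 0.75 × 135.6 = 102 kips.

102 kips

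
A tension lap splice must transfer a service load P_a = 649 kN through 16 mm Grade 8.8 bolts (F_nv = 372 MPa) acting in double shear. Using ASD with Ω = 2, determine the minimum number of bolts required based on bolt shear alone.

9 bolts

A_b = π·16²/4 = 201.1 mm².
Per-bolt allowable strength R_n/Ω = 372 × 201.1 × 2 / 1000 / 2 = 74.8 kN.
n ≥ 649 / 74.8 = 8.677 → use 9 bolts.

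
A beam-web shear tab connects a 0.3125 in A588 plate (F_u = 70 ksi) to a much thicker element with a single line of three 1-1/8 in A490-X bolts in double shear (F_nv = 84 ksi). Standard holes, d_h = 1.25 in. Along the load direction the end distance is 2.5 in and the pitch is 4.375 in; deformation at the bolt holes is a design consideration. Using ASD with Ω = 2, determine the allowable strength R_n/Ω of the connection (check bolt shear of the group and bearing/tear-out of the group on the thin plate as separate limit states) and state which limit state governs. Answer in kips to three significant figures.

Bolt shear: A_b = π·1.125²/4 = 0.994 in²; R_n = 84 × 0.994 × 3 × 2 = 501 kips → 501 / 2 = 250 kips.
Bearing (1.2 l_c t F_u ≤ 2.4 d t F_u): upper limit = 2.4·1.125·0.3125·70 = 59.06 kips.
  Edge l_c = 2.5 − 1.25/2 = 1.875 → r_n = 49.22 kips; interior l_c = 4.375 − 1.25 = 3.125 → r_n = 59.06 kips.
  R_n,bearing = 1·49.22 + 2·59.06 = 167.3 kips → 167.3 / 2 = 83.7 kips.
Bearing governs: 83.7 kips.

83.7 kips (bearing governs)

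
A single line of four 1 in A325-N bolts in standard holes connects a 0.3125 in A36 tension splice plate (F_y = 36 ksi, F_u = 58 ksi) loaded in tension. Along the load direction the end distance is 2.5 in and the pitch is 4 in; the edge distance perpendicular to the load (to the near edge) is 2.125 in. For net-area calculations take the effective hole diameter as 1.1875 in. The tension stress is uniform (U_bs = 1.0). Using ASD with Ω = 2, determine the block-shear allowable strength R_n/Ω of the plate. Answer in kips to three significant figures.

Shear plane L_v = 2.5 + 3·4 = 14.5 in; A_gv = 14.5 × 0.3125 = 4.531 in².
A_nv = (14.5 − 3.5·1.1875) × 0.3125 = 3.232 in².
A_nt = (2.125 − 0.5·1.1875) × 0.3125 = 0.4785 in².
0.6 F_u A_nv = 112.5 kips; 0.6 F_y A_gv = 97.87 kips → shear yielding governs the shear term.
R_n = 97.87 + 1.0 × 58 × 0.4785 = 125.6 kips.
Allowable strength R_n/Ω = 125.6 / 2 = 62.8 kips.

62.8 kips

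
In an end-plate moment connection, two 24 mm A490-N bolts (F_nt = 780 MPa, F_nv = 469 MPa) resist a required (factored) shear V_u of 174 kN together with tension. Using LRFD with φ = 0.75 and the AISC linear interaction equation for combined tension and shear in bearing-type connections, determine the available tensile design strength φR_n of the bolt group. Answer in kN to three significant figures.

A_b = π·24²/4 = 452.4 mm²; f_rv = 174 × 1000 / (2 × 452.4) = 192.3 MPa.
F'_nt = 1.3 F_nt − (F_nt / φF_nv) f_rv = 1.3·780 − (780/(0.75·469))·192.3 = 587.6 MPa, capped at F_nt → F'_nt = 587.6 MPa.
R_n = F'_nt · A_b · n = 587.6 × 452.4 × 2 / 1000 = 531.6 kN.
Design strength φR_n = 0.75 × 531.6 = 399 kN.

399 kN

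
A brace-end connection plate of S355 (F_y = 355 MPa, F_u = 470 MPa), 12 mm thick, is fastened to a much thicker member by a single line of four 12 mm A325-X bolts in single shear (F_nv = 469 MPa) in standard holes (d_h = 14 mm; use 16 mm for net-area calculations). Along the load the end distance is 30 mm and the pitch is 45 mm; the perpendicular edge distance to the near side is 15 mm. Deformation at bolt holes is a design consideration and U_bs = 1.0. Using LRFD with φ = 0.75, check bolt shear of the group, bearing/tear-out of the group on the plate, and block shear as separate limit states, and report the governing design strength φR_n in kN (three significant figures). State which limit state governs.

Bolt shear: A_b = π·12²/4 = 113.1 mm²; R_n = 469 × 113.1 × 4 × 1 / 1000 = 212.2 kN → 0.75 × 212.2 = 159 kN.
Bearing: edge l_c = 23, r_n = 155.7 kN; interior l_c = 31, r_n = 162.4 kN; R_n = 155.7 + 3·162.4 = 643 kN → 482 kN.
Block shear: A_gv = 1980, A_nv = 1308, A_nt = 84 mm²; R_n = min(0.6F_uA_nv, 0.6F_yA_gv) + U_bs·F_u·A_nt = 408.3 kN → 306 kN.
Bolt shear governs: 159 kN.

159 kN (bolt shear governs)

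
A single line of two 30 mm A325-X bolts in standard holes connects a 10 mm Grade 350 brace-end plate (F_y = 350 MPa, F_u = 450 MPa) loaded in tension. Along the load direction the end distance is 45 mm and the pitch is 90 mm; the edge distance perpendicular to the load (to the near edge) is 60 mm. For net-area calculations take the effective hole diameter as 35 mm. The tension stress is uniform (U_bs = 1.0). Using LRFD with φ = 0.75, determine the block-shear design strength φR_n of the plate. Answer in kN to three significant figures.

310 kN

Shear plane L_v = 45 + 1·90 = 135 mm; A_gv = 135 × 10 = 1350 mm².
A_nv = (135 − 1.5·35) × 10 = 825 mm².
A_nt = (60 − 0.5·35) × 10 = 425 mm².
0.6 F_u A_nv = 222.8 kN; 0.6 F_y A_gv = 283.5 kN → shear rupture governs the shear term.
R_n = 222.8 + 1.0 × 450 × 425 / 1000 = 414 kN.
Design strength φR_n = 0.75 × 414 = 310 kN.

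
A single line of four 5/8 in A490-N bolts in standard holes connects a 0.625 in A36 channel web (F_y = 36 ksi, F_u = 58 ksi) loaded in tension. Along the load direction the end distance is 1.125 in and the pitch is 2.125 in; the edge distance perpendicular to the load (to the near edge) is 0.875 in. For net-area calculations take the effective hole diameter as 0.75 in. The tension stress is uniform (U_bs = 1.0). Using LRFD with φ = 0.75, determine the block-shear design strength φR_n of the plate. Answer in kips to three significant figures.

89.5 kips

Shear plane L_v = 1.125 + 3·2.125 = 7.5 in; A_gv = 7.5 × 0.625 = 4.688 in².
A_nv = (7.5 − 3.5·0.75) × 0.625 = 3.047 in².
A_nt = (0.875 − 0.5·0.75) × 0.625 = 0.3125 in².
0.6 F_u A_nv = 106 kips; 0.6 F_y A_gv = 101.2 kips → shear yielding governs the shear term.
R_n = 101.2 + 1.0 × 58 × 0.3125 = 119.4 kips.
Design strength φR_n = 0.75 × 119.4 = 89.5 kips.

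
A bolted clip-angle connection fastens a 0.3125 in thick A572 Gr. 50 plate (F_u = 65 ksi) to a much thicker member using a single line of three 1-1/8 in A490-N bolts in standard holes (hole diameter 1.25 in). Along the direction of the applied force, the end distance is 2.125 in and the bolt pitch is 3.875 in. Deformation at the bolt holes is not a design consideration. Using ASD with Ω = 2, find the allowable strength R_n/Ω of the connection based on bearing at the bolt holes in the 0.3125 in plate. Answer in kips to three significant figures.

91.4 kips

Per bolt r_n = 1.5 l_c t F_u ≤ 3.0 d t F_u; upper limit = 3.0 × 1.125 × 0.3125 × 65 = 68.55 kips.
Edge bolt: l_c = 2.125 − 1.25/2 = 1.5 in → 1.5 × 1.5 × 0.3125 × 65 = 45.7 → r_n = 45.7 kips.
Interior bolts: l_c = 3.875 − 1.25 = 2.625 in → 1.5 × 2.625 × 0.3125 × 65 = 79.98 → r_n = 68.55 kips.
R_n = 1 × 45.7 + 2 × 68.55 = 182.8 kips.
Allowable strength R_n/Ω = 182.8 / 2 = 91.4 kips.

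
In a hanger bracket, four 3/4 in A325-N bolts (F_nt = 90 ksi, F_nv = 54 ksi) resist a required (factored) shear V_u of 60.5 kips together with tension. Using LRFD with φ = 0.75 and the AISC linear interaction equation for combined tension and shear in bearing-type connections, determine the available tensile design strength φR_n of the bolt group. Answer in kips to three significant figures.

A_b = π·0.75²/4 = 0.4418 in²; f_rv = 60.5 / (4 × 0.4418) = 34.24 ksi.
F'_nt = 1.3 F_nt − (F_nt / φF_nv) f_rv = 1.3·90 − (90/(0.75·54))·34.24 = 40.92 ksi, capped at F_nt → F'_nt = 40.92 ksi.
R_n = F'_nt · A_b · n = 40.92 × 0.4418 × 4 = 72.31 kips.
Design strength φR_n = 0.75 × 72.31 = 54.2 kips.

54.2 kips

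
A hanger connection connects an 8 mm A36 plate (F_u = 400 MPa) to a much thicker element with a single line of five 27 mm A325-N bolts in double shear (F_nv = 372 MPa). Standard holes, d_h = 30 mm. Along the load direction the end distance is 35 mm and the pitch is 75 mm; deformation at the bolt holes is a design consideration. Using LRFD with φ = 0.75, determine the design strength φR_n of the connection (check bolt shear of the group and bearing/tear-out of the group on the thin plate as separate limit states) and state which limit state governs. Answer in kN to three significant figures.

576 kN (bearing governs)

Bolt shear: A_b = π·27²/4 = 572.6 mm²; R_n = 372 × 572.6 × 5 × 2 / 1000 = 2130 kN → 0.75 × 2130 = 1600 kN.
Bearing (1.2 l_c t F_u ≤ 2.4 d t F_u): upper limit = 2.4·27·8·400 / 1000 = 207.4 kN.
  Edge l_c = 35 − 30/2 = 20 → r_n = 76.8 kN; interior l_c = 75 − 30 = 45 → r_n = 172.8 kN.
  R_n,bearing = 1·76.8 + 4·172.8 = 768 kN → 0.75 × 768 = 576 kN.
Bearing governs: 576 kN.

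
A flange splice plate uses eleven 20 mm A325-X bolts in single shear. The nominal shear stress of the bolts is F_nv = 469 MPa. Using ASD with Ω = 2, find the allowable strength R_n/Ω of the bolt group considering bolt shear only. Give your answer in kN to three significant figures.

A_b = π × 20² / 4 = 314.2 mm².
R_n = F_nv · A_b · n · n_s = 469 × 314.2 × 11 × 1 / 1000 = 1621 kN.
Allowable strength R_n/Ω = 1621 / 2 = 810 kN.

810 kN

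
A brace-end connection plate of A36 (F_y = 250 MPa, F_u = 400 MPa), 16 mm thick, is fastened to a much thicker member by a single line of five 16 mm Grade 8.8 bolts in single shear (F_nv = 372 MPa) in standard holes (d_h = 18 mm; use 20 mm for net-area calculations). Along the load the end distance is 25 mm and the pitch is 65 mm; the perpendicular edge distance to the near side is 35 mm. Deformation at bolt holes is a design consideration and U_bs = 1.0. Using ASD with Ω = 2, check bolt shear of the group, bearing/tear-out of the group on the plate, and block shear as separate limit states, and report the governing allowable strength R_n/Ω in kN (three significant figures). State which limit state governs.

187 kN (bolt shear governs)

Bolt shear: A_b = π·16²/4 = 201.1 mm²; R_n = 372 × 201.1 × 5 × 1 / 1000 = 374 kN → 374 / 2 = 187 kN.
Bearing: edge l_c = 16, r_n = 122.9 kN; interior l_c = 47, r_n = 245.8 kN; R_n = 122.9 + 4·245.8 = 1106 kN → 553 kN.
Block shear: A_gv = 4560, A_nv = 3120, A_nt = 400 mm²; R_n = min(0.6F_uA_nv, 0.6F_yA_gv) + U_bs·F_u·A_nt = 844 kN → 422 kN.
Bolt shear governs: 187 kN.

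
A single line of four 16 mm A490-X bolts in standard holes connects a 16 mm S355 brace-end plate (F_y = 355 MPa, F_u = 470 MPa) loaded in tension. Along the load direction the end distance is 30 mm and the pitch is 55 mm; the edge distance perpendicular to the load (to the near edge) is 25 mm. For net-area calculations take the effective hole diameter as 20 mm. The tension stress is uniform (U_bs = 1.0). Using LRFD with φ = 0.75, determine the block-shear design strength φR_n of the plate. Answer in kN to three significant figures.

508 kN

Shear plane L_v = 30 + 3·55 = 195 mm; A_gv = 195 × 16 = 3120 mm².
A_nv = (195 − 3.5·20) × 16 = 2000 mm².
A_nt = (25 − 0.5·20) × 16 = 240 mm².
0.6 F_u A_nv = 564 kN; 0.6 F_y A_gv = 664.6 kN → shear rupture governs the shear term.
R_n = 564 + 1.0 × 470 × 240 / 1000 = 676.8 kN.
Design strength φR_n = 0.75 × 676.8 = 508 kN.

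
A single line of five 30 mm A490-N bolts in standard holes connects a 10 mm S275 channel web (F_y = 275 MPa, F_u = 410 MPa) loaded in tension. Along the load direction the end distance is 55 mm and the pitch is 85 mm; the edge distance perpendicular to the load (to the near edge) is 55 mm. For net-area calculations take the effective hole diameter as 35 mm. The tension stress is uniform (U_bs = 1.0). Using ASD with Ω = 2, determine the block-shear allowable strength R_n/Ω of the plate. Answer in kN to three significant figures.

369 kN

Shear plane L_v = 55 + 4·85 = 395 mm; A_gv = 395 × 10 = 3950 mm².
A_nv = (395 − 4.5·35) × 10 = 2375 mm².
A_nt = (55 − 0.5·35) × 10 = 375 mm².
0.6 F_u A_nv = 584.2 kN; 0.6 F_y A_gv = 651.8 kN → shear rupture governs the shear term.
R_n = 584.2 + 1.0 × 410 × 375 / 1000 = 738 kN.
Allowable strength R_n/Ω = 738 / 2 = 369 kN.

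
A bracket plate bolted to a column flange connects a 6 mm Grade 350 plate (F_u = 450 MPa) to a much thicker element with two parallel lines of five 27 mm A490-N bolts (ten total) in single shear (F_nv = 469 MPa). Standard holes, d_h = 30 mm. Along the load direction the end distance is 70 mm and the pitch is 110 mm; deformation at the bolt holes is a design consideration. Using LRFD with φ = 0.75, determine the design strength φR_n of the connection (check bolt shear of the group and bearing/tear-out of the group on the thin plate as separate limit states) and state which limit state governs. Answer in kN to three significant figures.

Bolt shear: A_b = π·27²/4 = 572.6 mm²; R_n = 469 × 572.6 × 10 × 1 / 1000 = 2685 kN → 0.75 × 2685 = 2010 kN.
Bearing (1.2 l_c t F_u ≤ 2.4 d t F_u): upper limit = 2.4·27·6·450 / 1000 = 175 kN.
  Edge l_c = 70 − 30/2 = 55 → r_n = 175 kN; interior l_c = 110 − 30 = 80 → r_n = 175 kN.
  R_n,bearing = 2·175 + 8·175 = 1750 kN → 0.75 × 1750 = 1310 kN.
Bearing governs: 1310 kN.

1310 kN (bearing governs)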